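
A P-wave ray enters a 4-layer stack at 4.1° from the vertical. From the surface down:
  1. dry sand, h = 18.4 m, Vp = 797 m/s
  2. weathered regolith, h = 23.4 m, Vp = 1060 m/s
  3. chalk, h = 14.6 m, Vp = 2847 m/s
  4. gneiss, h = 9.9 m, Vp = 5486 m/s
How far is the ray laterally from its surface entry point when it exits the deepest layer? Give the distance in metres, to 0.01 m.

13.01 m

Apply Snell's law at each interface; in layer i the horizontal offset is hᵢ·tan θᵢ.
Layer 1: θ = 4.10°; offset = 18.4·tan 4.10° = 1.3189 m.
Layer 2: sin θ = 1060·sin 4.1°/797 = 0.0951, θ = 5.46°; offset = 23.4·tan 5.46° = 2.2353 m.
Layer 3: sin θ = 2847·sin 4.1°/797 = 0.2554, θ = 14.80°; offset = 14.6·tan 14.80° = 3.8567 m.
Layer 4: sin θ = 5486·sin 4.1°/797 = 0.4921, θ = 29.48°; offset = 9.9·tan 29.48° = 5.5969 m.
Summing the layer offsets gives 13.0078 m.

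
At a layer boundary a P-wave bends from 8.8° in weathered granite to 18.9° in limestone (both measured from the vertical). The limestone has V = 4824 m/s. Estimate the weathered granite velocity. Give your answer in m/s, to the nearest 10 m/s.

2280 m/s

Snell's law: sin 8.8°/V₁ = sin 18.9°/V₂.
V₁ = V₂·sin 8.8°/sin 18.9° = 4824 × 0.4723 = 2278.37 m/s.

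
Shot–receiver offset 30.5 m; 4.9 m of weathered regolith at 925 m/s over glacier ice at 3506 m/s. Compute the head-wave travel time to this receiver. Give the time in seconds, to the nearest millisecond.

0.019 s

t = x/V₂ + 2h·√(V₂²−V₁²)/(V₁V₂).
√(V₂²−V₁²) = √(3506²−925²) = 3381.8 m/s; delay term = 2·4.9·3381.8/(925·3506) = 0.01022 s.
t = 30.5/3506 + 0.01022 = 0.01892 s.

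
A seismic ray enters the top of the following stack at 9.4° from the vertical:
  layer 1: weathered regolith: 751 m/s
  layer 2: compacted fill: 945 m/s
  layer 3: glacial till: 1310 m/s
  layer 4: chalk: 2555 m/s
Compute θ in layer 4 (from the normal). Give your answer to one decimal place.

33.8°

Ray parameter p = sin 9.4° / 751 = 2.1748e-04 s/m.
sin θ_4 = p·V_4 = 2.1748e-04 × 2555 = 0.5557.
θ_4 = arcsin 0.5557 = 33.76°.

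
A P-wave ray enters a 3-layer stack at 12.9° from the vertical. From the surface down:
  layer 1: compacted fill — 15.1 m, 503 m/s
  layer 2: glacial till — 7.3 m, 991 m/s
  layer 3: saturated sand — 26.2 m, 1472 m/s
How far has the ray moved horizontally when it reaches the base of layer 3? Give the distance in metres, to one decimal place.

29.6 m

Apply Snell's law at each interface; in layer i the horizontal offset is hᵢ·tan θᵢ.
Layer 1: θ = 12.90°; offset = 15.1·tan 12.90° = 3.458 m.
Layer 2: sin θ = 991·sin 12.9°/503 = 0.4398, θ = 26.09°; offset = 7.3·tan 26.09° = 3.575 m.
Layer 3: sin θ = 1472·sin 12.9°/503 = 0.6533, θ = 40.79°; offset = 26.2·tan 40.79° = 22.610 m.
Summing the layer offsets gives 29.643 m.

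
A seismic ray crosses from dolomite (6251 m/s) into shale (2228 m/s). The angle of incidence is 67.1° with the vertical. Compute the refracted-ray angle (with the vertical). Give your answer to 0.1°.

19.2°

sin θ₁/V₁ = sin θ₂/V₂ ⇒ sin θ₂ = 2228·sin 67.1°/6251 = 2228·0.9212/6251 = 0.3283.
θ₂ = arcsin 0.3283 = 19.17° from the normal.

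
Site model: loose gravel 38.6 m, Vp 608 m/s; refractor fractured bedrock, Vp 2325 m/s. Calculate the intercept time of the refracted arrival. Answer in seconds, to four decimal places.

0.1226 s

tᵢ = 2h·√(V₂²−V₁²)/(V₁V₂).
√(V₂²−V₁²) = √(2325²−608²) = 2244.1 m/s.
tᵢ = 2·38.6·2244.1/(608·2325) = 0.12256 s.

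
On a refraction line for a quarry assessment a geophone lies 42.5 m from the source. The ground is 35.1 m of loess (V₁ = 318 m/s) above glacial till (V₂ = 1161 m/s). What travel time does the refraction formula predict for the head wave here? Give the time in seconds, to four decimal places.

θ_c = arcsin(V₁/V₂) = arcsin(318/1161) = 15.90°, cos θ_c = 0.9618.
Intercept time tᵢ = 2h cos θ_c / V₁ = 2·35.1·0.9618/318 = 0.21231 s.
t = x/V₂ + tᵢ = 42.5/1161 + 0.21231 = 0.24892 s.

0.2489 s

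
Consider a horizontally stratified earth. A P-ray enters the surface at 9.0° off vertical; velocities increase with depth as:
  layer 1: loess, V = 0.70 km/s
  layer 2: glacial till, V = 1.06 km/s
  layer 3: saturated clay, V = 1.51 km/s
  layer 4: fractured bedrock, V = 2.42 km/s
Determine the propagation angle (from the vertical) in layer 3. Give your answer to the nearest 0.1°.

19.7°

Snell's law across each interface conserves sin θ / V, so sin θ_3 = V_3·sin θ₁/V₁.
sin θ_3 = 1.51 × sin 9.0° / 0.70 = 0.3375.
θ_3 = arcsin 0.3375 = 19.72°.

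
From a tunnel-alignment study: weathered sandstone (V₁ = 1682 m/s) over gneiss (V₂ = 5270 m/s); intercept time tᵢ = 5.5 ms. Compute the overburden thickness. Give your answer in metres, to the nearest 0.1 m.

θ_c = arcsin(1682/5270) = 18.61°; cos θ_c = 0.9477.
tᵢ = 2h cos θ_c/V₁ ⇒ h = tᵢ·V₁/(2 cos θ_c) = 0.0055·1682/(2·0.9477) = 4.88 m.

4.9 m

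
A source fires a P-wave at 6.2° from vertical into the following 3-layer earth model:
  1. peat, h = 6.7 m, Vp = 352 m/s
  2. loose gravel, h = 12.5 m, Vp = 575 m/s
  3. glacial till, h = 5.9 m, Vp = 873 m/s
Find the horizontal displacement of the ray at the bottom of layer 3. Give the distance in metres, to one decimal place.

p = sin θ₁/V₁ = sin 6.2°/352 = 3.0682e-04 s/m is conserved through the stack.
Layer 1: θ = 6.20°; offset = 6.7·tan 6.20° = 0.728 m.
Layer 2: sin θ = p·575 = 0.1764 → θ = 10.16°; offset = 12.5·tan 10.16° = 2.240 m.
Layer 3: sin θ = p·873 = 0.2679 → θ = 15.54°; offset = 5.9·tan 15.54° = 1.640 m.
Summing the layer offsets gives 4.608 m.

4.6 m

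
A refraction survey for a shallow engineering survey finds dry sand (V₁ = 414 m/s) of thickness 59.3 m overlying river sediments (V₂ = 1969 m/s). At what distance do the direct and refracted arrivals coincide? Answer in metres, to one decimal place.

146.8 m

θ_c = arcsin(414/1969) = 12.14°, so cos θ_c = 0.9776 and tᵢ = 2h cos θ_c/V₁ = 0.2801 s.
At crossover x/V₁ = x/V₂ + tᵢ ⇒ x = tᵢ/(1/V₁ − 1/V₂) = 0.28007/(2.4155e-03 − 5.0787e-04) = 146.82 m.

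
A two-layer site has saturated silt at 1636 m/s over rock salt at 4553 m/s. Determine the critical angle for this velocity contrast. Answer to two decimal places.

At critical incidence the refracted ray runs along the interface (θ₂ = 90°), so sin θ_c = V₁/V₂.
θ_c = arcsin(1636/4553) = arcsin 0.3593 = 21.06°.

21.06°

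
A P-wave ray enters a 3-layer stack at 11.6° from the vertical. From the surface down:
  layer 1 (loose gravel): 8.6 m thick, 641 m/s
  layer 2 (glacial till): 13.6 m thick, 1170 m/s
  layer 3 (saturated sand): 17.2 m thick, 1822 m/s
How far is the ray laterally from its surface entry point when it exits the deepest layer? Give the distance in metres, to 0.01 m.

19.11 m

p = sin θ₁/V₁ = sin 11.6°/641 = 3.1369e-04 s/m is conserved through the stack.
Layer 1: θ = 11.60°; offset = 8.6·tan 11.60° = 1.7653 m.
Layer 2: sin θ = p·1170 = 0.3670 → θ = 21.53°; offset = 13.6·tan 21.53° = 5.3660 m.
Layer 3: sin θ = p·1822 = 0.5716 → θ = 34.86°; offset = 17.2·tan 34.86° = 11.9803 m.
Summing the layer offsets gives 19.1116 m.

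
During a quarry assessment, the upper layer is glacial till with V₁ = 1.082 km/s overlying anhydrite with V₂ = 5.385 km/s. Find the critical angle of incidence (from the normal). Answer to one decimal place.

11.6°

At critical incidence the refracted ray runs along the interface (θ₂ = 90°), so sin θ_c = V₁/V₂.
θ_c = arcsin(1.082/5.385) = arcsin 0.2009 = 11.59°.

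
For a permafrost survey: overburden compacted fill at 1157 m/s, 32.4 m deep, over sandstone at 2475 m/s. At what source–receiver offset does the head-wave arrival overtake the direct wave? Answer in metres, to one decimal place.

x_cross = 2h·√((V₂+V₁)/(V₂−V₁)).
(V₂+V₁)/(V₂−V₁) = (2475+1157)/(2475−1157) = 2.7557; √ = 1.6600.
x_cross = 2·32.4·1.6600 = 107.57 m.

107.6 m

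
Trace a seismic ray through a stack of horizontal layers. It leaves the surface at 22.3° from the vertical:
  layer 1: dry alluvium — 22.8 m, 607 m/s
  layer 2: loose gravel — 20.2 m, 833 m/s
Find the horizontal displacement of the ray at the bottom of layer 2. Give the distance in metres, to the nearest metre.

22 m

p = sin θ₁/V₁ = sin 22.3°/607 = 6.2513e-04 s/m is conserved through the stack.
Layer 1: θ = 22.30°; offset = 22.8·tan 22.30° = 9.351 m.
Layer 2: sin θ = p·833 = 0.5207 → θ = 31.38°; offset = 20.2·tan 31.38° = 12.321 m.
Summing the layer offsets gives 21.672 m.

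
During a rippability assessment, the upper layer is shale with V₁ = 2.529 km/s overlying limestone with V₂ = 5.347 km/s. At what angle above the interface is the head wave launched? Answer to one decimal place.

Critical incidence: sin θ_c = V₁/V₂ = 2.529/5.347 = 0.4730.
θ_c = arcsin 0.4730 = 28.23°.
Measured from the interface: 90° − 28.23° = 61.77°.

61.8°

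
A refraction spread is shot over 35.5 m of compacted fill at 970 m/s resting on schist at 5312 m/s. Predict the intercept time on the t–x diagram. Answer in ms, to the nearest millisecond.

θ_c = arcsin(V₁/V₂) = arcsin(970/5312) = 10.52°; cos θ_c = 0.9832.
tᵢ = 2h·cos θ_c / V₁ = 2·35.5·0.9832 / 970 = 0.07197 s.

72 ms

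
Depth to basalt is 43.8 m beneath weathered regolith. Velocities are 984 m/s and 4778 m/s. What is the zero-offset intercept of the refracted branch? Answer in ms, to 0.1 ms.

tᵢ = 2h·√(V₂²−V₁²)/(V₁V₂).
√(V₂²−V₁²) = √(4778²−984²) = 4675.6 m/s.
tᵢ = 2·43.8·4675.6/(984·4778) = 0.08712 s.

87.1 ms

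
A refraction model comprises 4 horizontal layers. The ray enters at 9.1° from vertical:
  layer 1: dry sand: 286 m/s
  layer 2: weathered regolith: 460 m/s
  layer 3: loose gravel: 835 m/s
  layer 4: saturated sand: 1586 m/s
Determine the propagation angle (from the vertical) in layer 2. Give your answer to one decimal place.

14.7°

Snell's law across each interface conserves sin θ / V, so sin θ_2 = V_2·sin θ₁/V₁.
sin θ_2 = 460 × sin 9.1° / 286 = 0.2544.
θ_2 = arcsin 0.2544 = 14.74°.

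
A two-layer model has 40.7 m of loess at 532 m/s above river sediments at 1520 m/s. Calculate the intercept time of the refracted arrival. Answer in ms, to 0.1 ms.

143.3 ms

θ_c = arcsin(V₁/V₂) = arcsin(532/1520) = 20.49°; cos θ_c = 0.9367.
tᵢ = 2h·cos θ_c / V₁ = 2·40.7·0.9367 / 532 = 0.14333 s.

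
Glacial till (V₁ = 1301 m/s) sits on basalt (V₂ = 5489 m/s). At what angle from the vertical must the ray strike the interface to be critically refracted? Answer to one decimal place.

13.7°

At critical incidence the refracted ray runs along the interface (θ₂ = 90°), so sin θ_c = V₁/V₂.
θ_c = arcsin(1301/5489) = arcsin 0.2370 = 13.71°.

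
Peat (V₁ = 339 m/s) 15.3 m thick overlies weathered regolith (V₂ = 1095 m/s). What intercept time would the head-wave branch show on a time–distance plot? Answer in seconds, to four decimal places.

0.0858 s

tᵢ = 2h·√(V₂²−V₁²)/(V₁V₂).
√(V₂²−V₁²) = √(1095²−339²) = 1041.2 m/s.
tᵢ = 2·15.3·1041.2/(339·1095) = 0.08583 s.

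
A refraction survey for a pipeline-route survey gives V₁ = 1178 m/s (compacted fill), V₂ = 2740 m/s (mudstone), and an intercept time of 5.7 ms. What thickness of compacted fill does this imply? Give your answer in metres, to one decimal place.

3.7 m

h = tᵢ·V₁·V₂ / (2·√(V₂²−V₁²)).
√(V₂²−V₁²) = √(2740² − 1178²) = 2473.8 m/s.
h = 0.0057 s × 1178 × 2740 / (2 × 2473.8) = 3.72 m.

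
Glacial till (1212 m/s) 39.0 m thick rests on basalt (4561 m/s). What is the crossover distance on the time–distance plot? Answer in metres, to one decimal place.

x_cross = 2h·√((V₂+V₁)/(V₂−V₁)).
(V₂+V₁)/(V₂−V₁) = (4561+1212)/(4561−1212) = 1.7238; √ = 1.3129.
x_cross = 2·39.0·1.3129 = 102.41 m.

102.4 m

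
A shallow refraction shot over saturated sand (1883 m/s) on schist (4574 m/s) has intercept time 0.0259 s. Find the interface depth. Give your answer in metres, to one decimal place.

26.8 m

θ_c = arcsin(1883/4574) = 24.31°; cos θ_c = 0.9113.
tᵢ = 2h cos θ_c/V₁ ⇒ h = tᵢ·V₁/(2 cos θ_c) = 0.0259·1883/(2·0.9113) = 26.76 m.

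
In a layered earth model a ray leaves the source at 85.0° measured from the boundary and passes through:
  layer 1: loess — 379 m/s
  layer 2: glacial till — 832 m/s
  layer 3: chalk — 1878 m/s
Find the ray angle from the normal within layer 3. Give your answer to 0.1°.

From the normal: θ₁ = 90° − 85.0° = 5.0°.
Snell's law across each interface conserves sin θ / V, so sin θ_3 = V_3·sin θ₁/V₁.
sin θ_3 = 1878 × sin 5.0° / 379 = 0.4319.
θ_3 = 25.59° from the vertical.

25.6°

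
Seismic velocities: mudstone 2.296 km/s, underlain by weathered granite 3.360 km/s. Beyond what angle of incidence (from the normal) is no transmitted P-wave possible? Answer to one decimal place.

At critical incidence the refracted ray runs along the interface (θ₂ = 90°), so sin θ_c = V₁/V₂.
θ_c = arcsin(2.296/3.360) = arcsin 0.6833 = 43.10°.

43.1°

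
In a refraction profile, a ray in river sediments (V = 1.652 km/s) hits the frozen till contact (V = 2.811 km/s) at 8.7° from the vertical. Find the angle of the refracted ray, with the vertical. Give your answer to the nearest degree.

15°

Snell's law: sin θ₂ = (V₂/V₁)·sin θ₁ = (2.811/1.652)·sin 8.7° = 0.2574.
θ₂ = sin⁻¹(0.2574) = 14.91° (from vertical).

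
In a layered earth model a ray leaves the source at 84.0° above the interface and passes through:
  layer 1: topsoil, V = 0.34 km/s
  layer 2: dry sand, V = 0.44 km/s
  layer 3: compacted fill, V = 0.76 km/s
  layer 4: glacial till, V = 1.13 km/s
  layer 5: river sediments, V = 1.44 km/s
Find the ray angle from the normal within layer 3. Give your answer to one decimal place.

From the normal: θ₁ = 90° − 84.0° = 6.0°.
Ray parameter p = sin 6.0° / 0.34 = 3.0744e-01 s/km.
sin θ_3 = p·V_3 = 3.0744e-01 × 0.76 = 0.2337.
θ_3 = arcsin 0.2337 = 13.51°.

13.5°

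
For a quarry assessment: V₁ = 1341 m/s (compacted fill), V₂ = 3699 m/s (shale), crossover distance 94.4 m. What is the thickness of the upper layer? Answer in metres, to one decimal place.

x_cross = 2h·√((V₂+V₁)/(V₂−V₁)) → h = x_cross / (2·√((V₂+V₁)/(V₂−V₁))).
√((V₂+V₁)/(V₂−V₁)) = √((3699+1341)/(3699−1341)) = 1.4620.
h = 94.4 / (2·1.4620) = 32.28 m.

32.3 m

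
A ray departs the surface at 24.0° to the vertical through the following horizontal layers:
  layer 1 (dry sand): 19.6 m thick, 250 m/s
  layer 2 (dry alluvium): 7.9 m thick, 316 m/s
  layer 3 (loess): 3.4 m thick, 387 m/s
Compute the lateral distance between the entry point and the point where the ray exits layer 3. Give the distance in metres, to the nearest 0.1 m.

Apply Snell's law at each interface; in layer i the horizontal offset is hᵢ·tan θᵢ.
Layer 1: θ = 24.00°; offset = 19.6·tan 24.00° = 8.726 m.
Layer 2: sin θ = 316·sin 24.0°/250 = 0.5141, θ = 30.94°; offset = 7.9·tan 30.94° = 4.735 m.
Layer 3: sin θ = 387·sin 24.0°/250 = 0.6296, θ = 39.02°; offset = 3.4·tan 39.02° = 2.755 m.
Total horizontal offset = 16.217 m.

16.2 m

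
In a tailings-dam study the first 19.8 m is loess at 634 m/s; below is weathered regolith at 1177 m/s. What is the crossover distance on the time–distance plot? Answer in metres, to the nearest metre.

72 m

x_cross = 2h·√((V₂+V₁)/(V₂−V₁)).
(V₂+V₁)/(V₂−V₁) = (1177+634)/(1177−634) = 3.3352; √ = 1.8262.
x_cross = 2·19.8·1.8262 = 72.32 m.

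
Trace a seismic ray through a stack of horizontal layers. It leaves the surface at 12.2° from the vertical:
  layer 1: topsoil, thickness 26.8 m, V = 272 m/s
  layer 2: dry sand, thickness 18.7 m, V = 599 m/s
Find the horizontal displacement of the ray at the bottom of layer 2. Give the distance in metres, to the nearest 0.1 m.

Ray parameter p = sin 12.2° / 272 m/s = 7.7693e-04 s/m.
Layer 1: θ = 12.20°; offset = 26.8·tan 12.20° = 5.794 m.
Layer 2: sin θ = p·599 = 0.4654 → θ = 27.73°; offset = 18.7·tan 27.73° = 9.832 m.
Summing the layer offsets gives 15.627 m.

15.6 m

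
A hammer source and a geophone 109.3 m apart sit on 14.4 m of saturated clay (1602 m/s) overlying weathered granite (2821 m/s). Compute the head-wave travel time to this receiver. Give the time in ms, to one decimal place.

θ_c = arcsin(V₁/V₂) = arcsin(1602/2821) = 34.60°, cos θ_c = 0.8231.
Intercept time tᵢ = 2h cos θ_c / V₁ = 2·14.4·0.8231/1602 = 0.01480 s.
t = x/V₂ + tᵢ = 109.3/2821 + 0.01480 = 0.05354 s.

53.5 ms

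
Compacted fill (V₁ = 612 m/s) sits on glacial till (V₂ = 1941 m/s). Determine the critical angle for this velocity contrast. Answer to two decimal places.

18.38°

Critical incidence: sin θ_c = V₁/V₂ = 612/1941 = 0.3153.
θ_c = arcsin 0.3153 = 18.38°.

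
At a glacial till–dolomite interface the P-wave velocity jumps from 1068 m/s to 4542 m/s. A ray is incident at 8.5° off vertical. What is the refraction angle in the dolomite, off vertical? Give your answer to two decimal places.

Snell's law: sin θ₂ = (V₂/V₁)·sin θ₁ = (4542/1068)·sin 8.5° = 0.6286.
θ₂ = sin⁻¹(0.6286) = 38.95° (from vertical).

38.95°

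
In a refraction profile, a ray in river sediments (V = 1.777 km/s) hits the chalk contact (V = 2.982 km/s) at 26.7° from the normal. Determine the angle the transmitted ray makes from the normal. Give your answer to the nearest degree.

sin θ₁/V₁ = sin θ₂/V₂ ⇒ sin θ₂ = 2.982·sin 26.7°/1.777 = 2.982·0.4493/1.777 = 0.7540.
θ₂ = arcsin 0.7540 = 48.94° from the normal.

49°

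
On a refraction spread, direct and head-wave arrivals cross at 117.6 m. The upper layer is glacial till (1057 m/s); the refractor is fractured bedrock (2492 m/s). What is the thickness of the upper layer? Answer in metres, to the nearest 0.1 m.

x_cross = 2h·√((V₂+V₁)/(V₂−V₁)) → h = x_cross / (2·√((V₂+V₁)/(V₂−V₁))).
√((V₂+V₁)/(V₂−V₁)) = √((2492+1057)/(2492−1057)) = 1.5726.
h = 117.6 / (2·1.5726) = 37.39 m.

37.4 m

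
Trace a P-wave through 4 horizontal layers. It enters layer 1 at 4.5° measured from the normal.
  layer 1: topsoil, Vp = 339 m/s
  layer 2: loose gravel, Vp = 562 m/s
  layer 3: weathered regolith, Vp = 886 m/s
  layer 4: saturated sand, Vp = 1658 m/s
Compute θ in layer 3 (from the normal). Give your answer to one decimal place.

Snell's law across each interface conserves sin θ / V, so sin θ_3 = V_3·sin θ₁/V₁.
sin θ_3 = 886 × sin 4.5° / 339 = 0.2051.
θ_3 = arcsin 0.2051 = 11.83°.

11.8°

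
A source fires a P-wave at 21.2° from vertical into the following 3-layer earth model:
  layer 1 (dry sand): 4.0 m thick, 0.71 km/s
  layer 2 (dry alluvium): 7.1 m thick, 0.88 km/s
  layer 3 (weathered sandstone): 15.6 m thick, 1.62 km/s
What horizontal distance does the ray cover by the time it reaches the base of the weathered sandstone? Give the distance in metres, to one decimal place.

p = sin θ₁/V₁ = sin 21.2°/0.71 = 5.0933e-01 s/km is conserved through the stack.
Layer 1: θ = 21.20°; offset = 4.0·tan 21.20° = 1.551 m.
Layer 2: sin θ = p·0.88 = 0.4482 → θ = 26.63°; offset = 7.1·tan 26.63° = 3.560 m.
Layer 3: sin θ = p·1.62 = 0.8251 → θ = 55.60°; offset = 15.6·tan 55.60° = 22.783 m.
Total horizontal offset = 27.895 m.

27.9 m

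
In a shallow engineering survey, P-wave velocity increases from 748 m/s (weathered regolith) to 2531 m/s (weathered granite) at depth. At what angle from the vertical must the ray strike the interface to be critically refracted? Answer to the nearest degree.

At critical incidence the refracted ray runs along the interface (θ₂ = 90°), so sin θ_c = V₁/V₂.
θ_c = arcsin(748/2531) = arcsin 0.2955 = 17.19°.

17°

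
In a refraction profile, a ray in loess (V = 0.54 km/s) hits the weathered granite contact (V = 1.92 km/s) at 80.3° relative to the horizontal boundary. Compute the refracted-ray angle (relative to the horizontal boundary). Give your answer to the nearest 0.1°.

Convert to the normal: θ₁ = 90° − 80.3° = 9.7°.
sin θ₁/V₁ = sin θ₂/V₂ ⇒ sin θ₂ = 1.92·sin 9.7°/0.54 = 1.92·0.1685/0.54 = 0.5991.
θ₂ = sin⁻¹(0.5991) = 36.80° (from vertical).
From the interface: 90° − 36.80° = 53.20°.

53.2°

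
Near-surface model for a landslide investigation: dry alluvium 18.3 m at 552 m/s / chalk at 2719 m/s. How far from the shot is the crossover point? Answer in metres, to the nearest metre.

45 m

θ_c = arcsin(552/2719) = 11.71°, so cos θ_c = 0.9792 and tᵢ = 2h cos θ_c/V₁ = 0.0649 s.
At crossover x/V₁ = x/V₂ + tᵢ ⇒ x = tᵢ/(1/V₁ − 1/V₂) = 0.06492/(1.8116e-03 − 3.6778e-04) = 44.97 m.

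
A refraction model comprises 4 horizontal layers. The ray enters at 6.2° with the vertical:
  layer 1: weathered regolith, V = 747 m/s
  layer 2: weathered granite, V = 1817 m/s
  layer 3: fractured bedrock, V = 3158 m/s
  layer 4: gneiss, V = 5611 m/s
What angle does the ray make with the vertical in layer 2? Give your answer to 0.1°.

15.2°

Ray parameter p = sin 6.2° / 747 = 1.4458e-04 s/m.
sin θ_2 = p·V_2 = 1.4458e-04 × 1817 = 0.2627.
θ_2 = arcsin 0.2627 = 15.23°.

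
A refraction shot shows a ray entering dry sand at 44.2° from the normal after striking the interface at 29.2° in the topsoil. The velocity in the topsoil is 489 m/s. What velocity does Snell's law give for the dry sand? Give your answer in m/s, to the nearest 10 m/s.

700 m/s

sin 29.2° = 0.4879; sin 44.2° = 0.6972.
V₂ = V₁·(sin θ₂/sin θ₁) = 489·(0.6972/0.4879) = 698.79 m/s.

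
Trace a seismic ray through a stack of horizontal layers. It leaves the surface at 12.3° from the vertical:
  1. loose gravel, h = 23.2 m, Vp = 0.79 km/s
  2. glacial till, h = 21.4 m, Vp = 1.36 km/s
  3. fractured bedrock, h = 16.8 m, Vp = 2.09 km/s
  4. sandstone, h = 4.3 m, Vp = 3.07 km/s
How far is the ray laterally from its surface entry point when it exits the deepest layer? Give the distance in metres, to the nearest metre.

Apply Snell's law at each interface; in layer i the horizontal offset is hᵢ·tan θᵢ.
Layer 1: θ = 12.30°; offset = 23.2·tan 12.30° = 5.058 m.
Layer 2: sin θ = 1.36·sin 12.3°/0.79 = 0.3667, θ = 21.51°; offset = 21.4·tan 21.51° = 8.436 m.
Layer 3: sin θ = 2.09·sin 12.3°/0.79 = 0.5636, θ = 34.30°; offset = 16.8·tan 34.30° = 11.462 m.
Layer 4: sin θ = 3.07·sin 12.3°/0.79 = 0.8279, θ = 55.88°; offset = 4.3·tan 55.88° = 6.346 m.
Total horizontal offset = 31.302 m.

31 m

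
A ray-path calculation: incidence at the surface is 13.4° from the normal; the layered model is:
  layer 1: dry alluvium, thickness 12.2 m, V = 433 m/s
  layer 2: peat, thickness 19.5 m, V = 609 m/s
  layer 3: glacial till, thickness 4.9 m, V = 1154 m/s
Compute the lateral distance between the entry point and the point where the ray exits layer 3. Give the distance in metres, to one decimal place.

13.5 m

Ray parameter p = sin 13.4° / 433 m/s = 5.3521e-04 s/m.
Layer 1: θ = 13.40°; offset = 12.2·tan 13.40° = 2.906 m.
Layer 2: sin θ = p·609 = 0.3259 → θ = 19.02°; offset = 19.5·tan 19.02° = 6.723 m.
Layer 3: sin θ = p·1154 = 0.6176 → θ = 38.14°; offset = 4.9·tan 38.14° = 3.848 m.
Total horizontal offset = 13.478 m.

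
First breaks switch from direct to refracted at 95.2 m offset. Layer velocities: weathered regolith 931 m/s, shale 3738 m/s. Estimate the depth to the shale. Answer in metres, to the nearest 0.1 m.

x_cross = 2h·√((V₂+V₁)/(V₂−V₁)) → h = x_cross / (2·√((V₂+V₁)/(V₂−V₁))).
√((V₂+V₁)/(V₂−V₁)) = √((3738+931)/(3738−931)) = 1.2897.
h = 95.2 / (2·1.2897) = 36.91 m.

36.9 m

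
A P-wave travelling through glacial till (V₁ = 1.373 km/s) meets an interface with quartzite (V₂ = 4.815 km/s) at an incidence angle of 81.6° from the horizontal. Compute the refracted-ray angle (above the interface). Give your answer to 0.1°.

59.2°

Angle from the normal: 90° − 81.6° = 8.4°.
sin θ₁/V₁ = sin θ₂/V₂ ⇒ sin θ₂ = 4.815·sin 8.4°/1.373 = 4.815·0.1461/1.373 = 0.5123.
θ₂ = sin⁻¹(0.5123) = 30.82° (from vertical).
From the interface: 90° − 30.82° = 59.18°.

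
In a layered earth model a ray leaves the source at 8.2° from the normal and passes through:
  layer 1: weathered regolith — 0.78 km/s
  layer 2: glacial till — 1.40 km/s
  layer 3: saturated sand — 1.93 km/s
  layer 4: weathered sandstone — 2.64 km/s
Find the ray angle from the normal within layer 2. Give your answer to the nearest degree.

15°

Ray parameter p = sin 8.2° / 0.78 = 1.8286e-01 s/km.
sin θ_2 = p·V_2 = 1.8286e-01 × 1.40 = 0.2560.
θ_2 = 14.83° from the vertical.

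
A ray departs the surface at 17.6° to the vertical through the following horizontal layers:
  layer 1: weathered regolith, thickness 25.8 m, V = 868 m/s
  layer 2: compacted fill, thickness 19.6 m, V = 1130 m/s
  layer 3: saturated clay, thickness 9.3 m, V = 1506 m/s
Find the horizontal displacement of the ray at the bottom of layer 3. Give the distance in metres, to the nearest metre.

p = sin θ₁/V₁ = sin 17.6°/868 = 3.4835e-04 s/m is conserved through the stack.
Layer 1: θ = 17.60°; offset = 25.8·tan 17.60° = 8.184 m.
Layer 2: sin θ = p·1130 = 0.3936 → θ = 23.18°; offset = 19.6·tan 23.18° = 8.393 m.
Layer 3: sin θ = p·1506 = 0.5246 → θ = 31.64°; offset = 9.3·tan 31.64° = 5.731 m.
Σ offsets = 22.308 m.

22 m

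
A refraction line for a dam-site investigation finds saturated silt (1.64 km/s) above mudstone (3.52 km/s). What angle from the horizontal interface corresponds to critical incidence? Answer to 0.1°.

Critical incidence: sin θ_c = V₁/V₂ = 1.64/3.52 = 0.4659.
θ_c = arcsin 0.4659 = 27.77°.
Measured from the interface: 90° − 27.77° = 62.23°.

62.2°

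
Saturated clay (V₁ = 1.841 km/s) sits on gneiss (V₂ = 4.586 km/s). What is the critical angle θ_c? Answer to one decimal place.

23.7°

At critical incidence the refracted ray runs along the interface (θ₂ = 90°), so sin θ_c = V₁/V₂.
θ_c = arcsin(1.841/4.586) = arcsin 0.4014 = 23.67°.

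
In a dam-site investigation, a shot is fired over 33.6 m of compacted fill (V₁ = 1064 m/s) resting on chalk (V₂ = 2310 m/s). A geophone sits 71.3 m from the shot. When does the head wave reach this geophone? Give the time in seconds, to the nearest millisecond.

0.087 s

t = x/V₂ + 2h·√(V₂²−V₁²)/(V₁V₂).
√(V₂²−V₁²) = √(2310²−1064²) = 2050.4 m/s; delay term = 2·33.6·2050.4/(1064·2310) = 0.05606 s.
t = 71.3/2310 + 0.05606 = 0.08693 s.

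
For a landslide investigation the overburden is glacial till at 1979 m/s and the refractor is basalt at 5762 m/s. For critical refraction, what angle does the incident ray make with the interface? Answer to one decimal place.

Critical incidence: sin θ_c = V₁/V₂ = 1979/5762 = 0.3435.
θ_c = arcsin 0.3435 = 20.09°.
Measured from the interface: 90° − 20.09° = 69.91°.

69.9°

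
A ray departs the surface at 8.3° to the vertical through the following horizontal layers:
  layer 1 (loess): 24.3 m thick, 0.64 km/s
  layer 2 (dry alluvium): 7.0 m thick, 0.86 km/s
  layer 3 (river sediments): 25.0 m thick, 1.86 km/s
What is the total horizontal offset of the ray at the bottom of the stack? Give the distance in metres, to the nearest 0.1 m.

Apply Snell's law at each interface; in layer i the horizontal offset is hᵢ·tan θᵢ.
Layer 1: θ = 8.30°; offset = 24.3·tan 8.30° = 3.545 m.
Layer 2: sin θ = 0.86·sin 8.3°/0.64 = 0.1940, θ = 11.19°; offset = 7.0·tan 11.19° = 1.384 m.
Layer 3: sin θ = 1.86·sin 8.3°/0.64 = 0.4195, θ = 24.81°; offset = 25.0·tan 24.81° = 11.554 m.
Σ offsets = 16.484 m.

16.5 m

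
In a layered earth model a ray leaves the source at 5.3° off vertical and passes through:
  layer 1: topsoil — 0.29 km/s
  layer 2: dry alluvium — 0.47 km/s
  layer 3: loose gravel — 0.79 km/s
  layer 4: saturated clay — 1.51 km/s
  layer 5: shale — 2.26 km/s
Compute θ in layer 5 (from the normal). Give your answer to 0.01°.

46.04°

Snell's law across each interface conserves sin θ / V, so sin θ_5 = V_5·sin θ₁/V₁.
sin θ_5 = 2.26 × sin 5.3° / 0.29 = 0.7199.
θ_5 = arcsin 0.7199 = 46.04°.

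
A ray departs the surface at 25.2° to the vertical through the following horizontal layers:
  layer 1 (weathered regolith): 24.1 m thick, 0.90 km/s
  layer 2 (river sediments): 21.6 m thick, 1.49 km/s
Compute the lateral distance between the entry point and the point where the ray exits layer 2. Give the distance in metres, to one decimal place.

p = sin θ₁/V₁ = sin 25.2°/0.90 = 4.7309e-01 s/km is conserved through the stack.
Layer 1: θ = 25.20°; offset = 24.1·tan 25.20° = 11.341 m.
Layer 2: sin θ = p·1.49 = 0.7049 → θ = 44.82°; offset = 21.6·tan 44.82° = 21.466 m.
Summing the layer offsets gives 32.806 m.

32.8 m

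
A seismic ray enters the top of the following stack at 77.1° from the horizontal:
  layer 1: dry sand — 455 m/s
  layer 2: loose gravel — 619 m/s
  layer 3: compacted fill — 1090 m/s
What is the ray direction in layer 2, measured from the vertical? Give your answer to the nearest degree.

18°

From the normal: θ₁ = 90° − 77.1° = 12.9°.
Snell's law across each interface conserves sin θ / V, so sin θ_2 = V_2·sin θ₁/V₁.
sin θ_2 = 619 × sin 12.9° / 455 = 0.3037.
θ_2 = arcsin 0.3037 = 17.68°.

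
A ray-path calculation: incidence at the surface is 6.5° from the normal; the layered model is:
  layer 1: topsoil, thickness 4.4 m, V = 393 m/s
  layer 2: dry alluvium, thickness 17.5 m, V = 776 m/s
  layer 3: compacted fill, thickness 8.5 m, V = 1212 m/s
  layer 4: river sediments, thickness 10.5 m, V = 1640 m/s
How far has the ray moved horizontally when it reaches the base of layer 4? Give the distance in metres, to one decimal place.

Apply Snell's law at each interface; in layer i the horizontal offset is hᵢ·tan θᵢ.
Layer 1: θ = 6.50°; offset = 4.4·tan 6.50° = 0.501 m.
Layer 2: sin θ = 776·sin 6.5°/393 = 0.2235, θ = 12.92°; offset = 17.5·tan 12.92° = 4.013 m.
Layer 3: sin θ = 1212·sin 6.5°/393 = 0.3491, θ = 20.43°; offset = 8.5·tan 20.43° = 3.167 m.
Layer 4: sin θ = 1640·sin 6.5°/393 = 0.4724, θ = 28.19°; offset = 10.5·tan 28.19° = 5.628 m.
Summing the layer offsets gives 13.309 m.

13.3 m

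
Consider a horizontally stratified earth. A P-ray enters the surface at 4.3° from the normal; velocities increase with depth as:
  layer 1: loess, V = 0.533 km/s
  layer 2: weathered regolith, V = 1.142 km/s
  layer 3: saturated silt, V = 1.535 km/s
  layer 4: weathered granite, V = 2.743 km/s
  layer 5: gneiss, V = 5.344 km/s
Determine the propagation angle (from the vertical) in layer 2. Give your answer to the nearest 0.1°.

Ray parameter p = sin 4.3° / 0.533 = 1.4067e-01 s/km.
sin θ_2 = p·V_2 = 1.4067e-01 × 1.142 = 0.1606.
θ_2 = arcsin 0.1606 = 9.24°.

9.2°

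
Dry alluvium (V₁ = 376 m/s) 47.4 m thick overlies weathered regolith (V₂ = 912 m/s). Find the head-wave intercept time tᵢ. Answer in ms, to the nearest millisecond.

θ_c = arcsin(V₁/V₂) = arcsin(376/912) = 24.35°; cos θ_c = 0.9111.
tᵢ = 2h·cos θ_c / V₁ = 2·47.4·0.9111 / 376 = 0.22970 s.

230 ms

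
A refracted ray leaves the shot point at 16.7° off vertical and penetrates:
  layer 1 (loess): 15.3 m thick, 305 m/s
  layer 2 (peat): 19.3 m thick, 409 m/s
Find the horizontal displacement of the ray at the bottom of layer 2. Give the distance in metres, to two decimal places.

Ray parameter p = sin 16.7° / 305 m/s = 9.4217e-04 s/m.
Layer 1: θ = 16.70°; offset = 15.3·tan 16.70° = 4.5902 m.
Layer 2: sin θ = p·409 = 0.3853 → θ = 22.67°; offset = 19.3·tan 22.67° = 8.0596 m.
Summing the layer offsets gives 12.6498 m.

12.65 m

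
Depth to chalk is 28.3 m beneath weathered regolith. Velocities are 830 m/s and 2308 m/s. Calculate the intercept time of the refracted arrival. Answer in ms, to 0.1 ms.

63.6 ms

θ_c = arcsin(V₁/V₂) = arcsin(830/2308) = 21.08°; cos θ_c = 0.9331.
tᵢ = 2h·cos θ_c / V₁ = 2·28.3·0.9331 / 830 = 0.06363 s.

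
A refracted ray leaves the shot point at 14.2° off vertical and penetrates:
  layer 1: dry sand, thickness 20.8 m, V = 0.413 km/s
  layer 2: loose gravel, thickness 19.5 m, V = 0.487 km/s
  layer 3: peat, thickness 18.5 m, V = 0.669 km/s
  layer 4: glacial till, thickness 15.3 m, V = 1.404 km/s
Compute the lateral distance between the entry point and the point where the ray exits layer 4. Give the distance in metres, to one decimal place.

42.3 m

Apply Snell's law at each interface; in layer i the horizontal offset is hᵢ·tan θᵢ.
Layer 1: θ = 14.20°; offset = 20.8·tan 14.20° = 5.263 m.
Layer 2: sin θ = 0.487·sin 14.2°/0.413 = 0.2893, θ = 16.81°; offset = 19.5·tan 16.81° = 5.892 m.
Layer 3: sin θ = 0.669·sin 14.2°/0.413 = 0.3974, θ = 23.41°; offset = 18.5·tan 23.41° = 8.011 m.
Layer 4: sin θ = 1.404·sin 14.2°/0.413 = 0.8339, θ = 56.50°; offset = 15.3·tan 56.50° = 23.119 m.
Σ offsets = 42.286 m.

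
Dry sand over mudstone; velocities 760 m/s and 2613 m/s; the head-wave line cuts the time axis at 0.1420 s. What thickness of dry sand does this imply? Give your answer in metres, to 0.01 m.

θ_c = arcsin(760/2613) = 16.91°; cos θ_c = 0.9568.
tᵢ = 2h cos θ_c/V₁ ⇒ h = tᵢ·V₁/(2 cos θ_c) = 0.142·760/(2·0.9568) = 56.40 m.

56.40 m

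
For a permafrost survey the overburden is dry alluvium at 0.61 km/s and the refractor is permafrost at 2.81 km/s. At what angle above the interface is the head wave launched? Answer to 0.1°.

Critical incidence: sin θ_c = V₁/V₂ = 0.61/2.81 = 0.2171.
θ_c = arcsin 0.2171 = 12.54°.
Measured from the interface: 90° − 12.54° = 77.46°.

77.5°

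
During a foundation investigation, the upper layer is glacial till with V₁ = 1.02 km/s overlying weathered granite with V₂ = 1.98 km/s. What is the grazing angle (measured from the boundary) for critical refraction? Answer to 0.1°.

59.0°

At critical incidence the refracted ray runs along the interface (θ₂ = 90°), so sin θ_c = V₁/V₂.
θ_c = arcsin(1.02/1.98) = arcsin 0.5152 = 31.01°.
Measured from the interface: 90° − 31.01° = 58.99°.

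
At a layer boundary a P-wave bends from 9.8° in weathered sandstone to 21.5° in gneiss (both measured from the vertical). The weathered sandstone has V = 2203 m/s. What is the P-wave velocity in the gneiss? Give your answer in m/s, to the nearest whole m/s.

4744 m/s

Snell's law: sin 9.8°/V₁ = sin 21.5°/V₂.
V₂ = V₁·sin 21.5°/sin 9.8° = 2203 × 2.1532 = 4743.58 m/s.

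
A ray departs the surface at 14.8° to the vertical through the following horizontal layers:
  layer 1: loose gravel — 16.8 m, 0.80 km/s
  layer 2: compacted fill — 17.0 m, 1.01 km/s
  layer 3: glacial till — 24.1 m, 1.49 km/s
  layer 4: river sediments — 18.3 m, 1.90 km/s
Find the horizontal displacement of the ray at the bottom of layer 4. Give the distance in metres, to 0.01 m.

37.23 m

Apply Snell's law at each interface; in layer i the horizontal offset is hᵢ·tan θᵢ.
Layer 1: θ = 14.80°; offset = 16.8·tan 14.80° = 4.4388 m.
Layer 2: sin θ = 1.01·sin 14.8°/0.80 = 0.3225, θ = 18.81°; offset = 17.0·tan 18.81° = 5.7920 m.
Layer 3: sin θ = 1.49·sin 14.8°/0.80 = 0.4758, θ = 28.41°; offset = 24.1·tan 28.41° = 13.0359 m.
Layer 4: sin θ = 1.90·sin 14.8°/0.80 = 0.6067, θ = 37.35°; offset = 18.3·tan 37.35° = 13.9662 m.
Total horizontal offset = 37.2328 m.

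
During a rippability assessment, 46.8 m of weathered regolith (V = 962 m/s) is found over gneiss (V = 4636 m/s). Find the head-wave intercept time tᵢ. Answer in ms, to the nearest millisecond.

95 ms

θ_c = arcsin(V₁/V₂) = arcsin(962/4636) = 11.98°; cos θ_c = 0.9782.
tᵢ = 2h·cos θ_c / V₁ = 2·46.8·0.9782 / 962 = 0.09518 s.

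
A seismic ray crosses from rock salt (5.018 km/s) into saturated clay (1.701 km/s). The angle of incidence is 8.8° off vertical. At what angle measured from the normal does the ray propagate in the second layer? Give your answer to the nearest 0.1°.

sin θ₁/V₁ = sin θ₂/V₂ ⇒ sin θ₂ = 1.701·sin 8.8°/5.018 = 1.701·0.1530/5.018 = 0.0519.
θ₂ = arcsin 0.0519 = 2.97° from the normal.

3.0°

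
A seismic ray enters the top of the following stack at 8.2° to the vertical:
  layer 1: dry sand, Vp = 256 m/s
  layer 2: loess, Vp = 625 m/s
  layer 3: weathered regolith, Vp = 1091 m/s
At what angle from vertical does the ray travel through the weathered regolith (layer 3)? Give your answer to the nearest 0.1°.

Ray parameter p = sin 8.2° / 256 = 5.5714e-04 s/m.
sin θ_3 = p·V_3 = 5.5714e-04 × 1091 = 0.6078.
θ_3 = arcsin 0.6078 = 37.43°.

37.4°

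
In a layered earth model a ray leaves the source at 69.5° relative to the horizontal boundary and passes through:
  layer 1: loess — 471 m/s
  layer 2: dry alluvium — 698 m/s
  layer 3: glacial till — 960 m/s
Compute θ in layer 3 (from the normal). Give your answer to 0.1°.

From the normal: θ₁ = 90° − 69.5° = 20.5°.
Snell's law across each interface conserves sin θ / V, so sin θ_3 = V_3·sin θ₁/V₁.
sin θ_3 = 960 × sin 20.5° / 471 = 0.7138.
θ_3 = arcsin 0.7138 = 45.54°.

45.5°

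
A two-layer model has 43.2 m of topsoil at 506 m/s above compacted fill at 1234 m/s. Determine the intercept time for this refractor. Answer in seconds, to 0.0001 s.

0.1557 s

tᵢ = 2h·√(V₂²−V₁²)/(V₁V₂).
√(V₂²−V₁²) = √(1234²−506²) = 1125.5 m/s.
tᵢ = 2·43.2·1125.5/(506·1234) = 0.15574 s.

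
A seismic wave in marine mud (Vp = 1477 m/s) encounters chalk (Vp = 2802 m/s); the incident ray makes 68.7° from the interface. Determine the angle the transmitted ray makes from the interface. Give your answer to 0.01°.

46.44°

Angle from the normal: 90° − 68.7° = 21.3°.
sin θ₁/V₁ = sin θ₂/V₂ ⇒ sin θ₂ = 2802·sin 21.3°/1477 = 2802·0.3633/1477 = 0.6891.
θ₂ = arcsin 0.6891 = 43.56° from the normal.
From the interface: 90° − 43.56° = 46.44°.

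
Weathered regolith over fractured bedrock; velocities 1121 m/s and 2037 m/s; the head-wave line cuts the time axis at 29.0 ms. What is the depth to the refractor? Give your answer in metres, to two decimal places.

h = tᵢ·V₁·V₂ / (2·√(V₂²−V₁²)).
√(V₂²−V₁²) = √(2037² − 1121²) = 1700.8 m/s.
h = 0.029 s × 1121 × 2037 / (2 × 1700.8) = 19.47 m.

19.47 m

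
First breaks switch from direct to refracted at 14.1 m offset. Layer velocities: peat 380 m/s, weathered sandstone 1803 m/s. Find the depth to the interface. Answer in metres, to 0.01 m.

h = (x_cross/2)·√((V₂−V₁)/(V₂+V₁)).
(V₂−V₁)/(V₂+V₁) = (1803−380)/(1803+380) = 0.6519; √ = 0.8074.
h = (14.1/2)·0.8074 = 5.69 m.

5.69 m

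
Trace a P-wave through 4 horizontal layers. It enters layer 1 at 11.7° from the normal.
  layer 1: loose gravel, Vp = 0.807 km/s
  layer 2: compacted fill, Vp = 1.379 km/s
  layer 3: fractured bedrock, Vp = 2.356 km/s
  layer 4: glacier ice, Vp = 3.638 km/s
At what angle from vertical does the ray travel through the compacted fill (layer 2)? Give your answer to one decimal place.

20.3°

Ray parameter p = sin 11.7° / 0.807 = 2.5129e-01 s/km.
sin θ_2 = p·V_2 = 2.5129e-01 × 1.379 = 0.3465.
θ_2 = 20.27° from the vertical.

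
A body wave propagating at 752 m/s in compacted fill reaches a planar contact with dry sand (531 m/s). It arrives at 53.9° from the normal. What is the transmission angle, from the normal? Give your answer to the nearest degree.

35°

Snell's law: sin θ₂ = (V₂/V₁)·sin θ₁ = (531/752)·sin 53.9° = 0.5705.
θ₂ = arcsin 0.5705 = 34.79° from the normal.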